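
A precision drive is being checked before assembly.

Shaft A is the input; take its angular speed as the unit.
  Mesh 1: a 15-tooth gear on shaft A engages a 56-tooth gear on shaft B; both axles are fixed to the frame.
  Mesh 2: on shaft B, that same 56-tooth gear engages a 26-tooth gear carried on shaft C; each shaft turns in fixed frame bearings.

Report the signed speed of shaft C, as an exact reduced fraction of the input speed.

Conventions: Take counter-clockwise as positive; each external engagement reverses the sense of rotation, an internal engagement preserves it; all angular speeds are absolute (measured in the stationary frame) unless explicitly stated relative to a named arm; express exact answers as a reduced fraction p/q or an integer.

2-mesh fixed-axis compound train (all bearings frame-fixed)
mesh 1 [15T→56T]: |ω|/ω_in = 1×15/56 = 15/56, sense flips to −
mesh 2 [56T→26T]: |ω|/ω_in = (15/56)×56/26 = 15/26, sense flips to +
signed output speed (× input speed) = 15/26

15/26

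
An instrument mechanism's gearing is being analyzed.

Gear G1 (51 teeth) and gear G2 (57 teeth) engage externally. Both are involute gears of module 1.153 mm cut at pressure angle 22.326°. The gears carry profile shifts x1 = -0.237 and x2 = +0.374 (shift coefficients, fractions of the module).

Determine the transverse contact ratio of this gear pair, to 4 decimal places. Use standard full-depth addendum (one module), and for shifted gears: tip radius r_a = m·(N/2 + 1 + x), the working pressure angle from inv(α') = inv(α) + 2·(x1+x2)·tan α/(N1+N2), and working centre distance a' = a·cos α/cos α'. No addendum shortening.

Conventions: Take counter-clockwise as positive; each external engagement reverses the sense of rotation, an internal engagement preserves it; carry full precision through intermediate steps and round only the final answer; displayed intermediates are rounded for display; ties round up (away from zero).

1.6272

topology: single-mesh involute geometry — m = 1.153, 51T/57T pair
base radii: r_b1 = 27.197488, r_b2 = 30.397193
tip radii: r_a1 = 30.281239, r_a2 = 34.444722
inv(α') = inv(22.326°) + 2·(-0.237+0.374)·tan α/(51+57) = 0.02203975  ⇒  α' = 22.67391°
a' = a·cos α / cos α' = 62.2620·cos 22.326°/cos 22.67391° = 62.418799
action lengths: √(r_a1²−r_b1²) = 13.313530, √(r_a2²−r_b2²) = 16.200295
base pitch p_b = π·m·cos α = 3.350723
CR = (13.313530 + 16.200295 − 62.418799·sin 22.67391°)/3.350723 = 1.627187
contact ratio ≈ 1.6272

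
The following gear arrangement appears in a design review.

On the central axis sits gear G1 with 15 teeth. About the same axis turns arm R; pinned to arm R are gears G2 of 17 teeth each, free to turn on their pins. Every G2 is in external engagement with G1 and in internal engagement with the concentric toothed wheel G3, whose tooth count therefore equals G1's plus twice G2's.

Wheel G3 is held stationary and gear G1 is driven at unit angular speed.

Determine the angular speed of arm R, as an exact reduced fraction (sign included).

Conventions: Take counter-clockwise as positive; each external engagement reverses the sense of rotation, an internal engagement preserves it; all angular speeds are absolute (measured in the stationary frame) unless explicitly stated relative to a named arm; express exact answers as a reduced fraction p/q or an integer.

recognized (axles ride arm R): planetary set, 15/17/49 teeth
ring teeth: 15 + 2·17 = 49
15(ω_sun−ω_arm) = −49(ω_ring−ω_arm),  ω_ring = 0, ω_sun = 1
15(1−ω_arm) = −49(0−ω_arm)  ⇒  64·ω_arm = 15  ⇒  ω_arm = 15/64
exact speed ratio = 15/64

15/64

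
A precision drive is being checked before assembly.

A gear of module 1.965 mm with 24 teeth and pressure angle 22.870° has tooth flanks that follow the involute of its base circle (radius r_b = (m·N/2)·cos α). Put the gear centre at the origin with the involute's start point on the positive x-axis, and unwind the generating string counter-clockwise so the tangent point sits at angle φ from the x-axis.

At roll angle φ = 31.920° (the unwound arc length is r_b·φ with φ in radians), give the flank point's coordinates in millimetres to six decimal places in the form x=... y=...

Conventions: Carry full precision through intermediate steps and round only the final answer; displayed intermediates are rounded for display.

recognized (one wheel, involute flank): single-mesh tooth geometry, m = 1.965, N = 24
pitch radius r_p = m·N/2 = 1.965·24/2 = 23.580000
base radius r_b = r_p·cos α = 23.580000·cos 22.870° = 21.726353
roll angle φ = 31.920° = 0.55710910 rad
x = r_b·(cos φ + φ·sin φ) = 24.840827
y = r_b·(sin φ − φ·cos φ) = 1.213799

x=24.840827 y=1.213799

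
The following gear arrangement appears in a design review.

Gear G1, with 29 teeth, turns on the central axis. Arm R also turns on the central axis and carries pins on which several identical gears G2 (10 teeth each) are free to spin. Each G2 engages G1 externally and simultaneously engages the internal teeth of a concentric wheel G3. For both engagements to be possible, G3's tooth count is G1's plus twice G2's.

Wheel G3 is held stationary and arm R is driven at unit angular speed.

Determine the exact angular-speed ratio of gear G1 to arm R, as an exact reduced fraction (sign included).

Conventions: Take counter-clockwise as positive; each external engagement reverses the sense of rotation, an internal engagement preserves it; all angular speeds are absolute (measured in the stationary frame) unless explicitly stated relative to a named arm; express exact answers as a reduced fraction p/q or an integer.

recognized (axles ride arm R): planetary set, 29/10/49 teeth
ring teeth: 29 + 2·10 = 49
29(ω_sun−ω_arm) = −49(ω_ring−ω_arm),  ω_ring = 0, ω_arm = 1
ω_sun = 1 − (49/29)(0−1) = 78/29
ω_out/ω_in = 78/29

78/29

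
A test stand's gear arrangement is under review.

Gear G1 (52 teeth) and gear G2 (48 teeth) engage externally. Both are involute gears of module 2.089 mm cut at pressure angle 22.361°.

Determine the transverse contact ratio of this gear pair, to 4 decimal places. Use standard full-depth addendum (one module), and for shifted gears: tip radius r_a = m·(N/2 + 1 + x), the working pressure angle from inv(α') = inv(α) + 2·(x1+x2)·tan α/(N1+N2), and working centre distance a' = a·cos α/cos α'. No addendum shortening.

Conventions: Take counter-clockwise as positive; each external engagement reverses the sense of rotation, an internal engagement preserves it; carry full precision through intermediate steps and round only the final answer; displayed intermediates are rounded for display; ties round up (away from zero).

1.6400

topology: single-mesh involute geometry — m = 2.089, 52T/48T pair
base radii: r_b1 = 50.229870, r_b2 = 46.366034
tip radii: r_a1 = 56.403000, r_a2 = 52.225000
no profile shift: α' = α, a' = a
action lengths: √(r_a1²−r_b1²) = 25.656550, √(r_a2²−r_b2²) = 24.034174
base pitch p_b = π·m·cos α = 6.069300
CR = (25.656550 + 24.034174 − 104.450000·sin 22.36100°)/6.069300 = 1.640002
contact ratio ≈ 1.6400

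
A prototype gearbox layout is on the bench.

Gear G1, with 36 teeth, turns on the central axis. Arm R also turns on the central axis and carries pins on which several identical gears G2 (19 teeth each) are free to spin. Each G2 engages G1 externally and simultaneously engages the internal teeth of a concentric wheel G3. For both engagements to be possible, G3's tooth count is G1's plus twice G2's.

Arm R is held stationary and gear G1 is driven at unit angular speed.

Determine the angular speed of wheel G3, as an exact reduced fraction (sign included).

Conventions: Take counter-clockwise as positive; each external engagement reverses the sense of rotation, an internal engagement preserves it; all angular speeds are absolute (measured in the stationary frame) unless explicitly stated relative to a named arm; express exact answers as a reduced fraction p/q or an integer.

topology: planetary set — G1 36T / G2 19T / G3 74T, arm = carrier (Willis)
ring teeth: 36 + 2·19 = 74
36(ω_sun−ω_arm) = −74(ω_ring−ω_arm),  ω_arm = 0, ω_sun = 1
ω_ring = 0 − (36/74)(1−0) = -18/37
exact speed ratio = -18/37

-18/37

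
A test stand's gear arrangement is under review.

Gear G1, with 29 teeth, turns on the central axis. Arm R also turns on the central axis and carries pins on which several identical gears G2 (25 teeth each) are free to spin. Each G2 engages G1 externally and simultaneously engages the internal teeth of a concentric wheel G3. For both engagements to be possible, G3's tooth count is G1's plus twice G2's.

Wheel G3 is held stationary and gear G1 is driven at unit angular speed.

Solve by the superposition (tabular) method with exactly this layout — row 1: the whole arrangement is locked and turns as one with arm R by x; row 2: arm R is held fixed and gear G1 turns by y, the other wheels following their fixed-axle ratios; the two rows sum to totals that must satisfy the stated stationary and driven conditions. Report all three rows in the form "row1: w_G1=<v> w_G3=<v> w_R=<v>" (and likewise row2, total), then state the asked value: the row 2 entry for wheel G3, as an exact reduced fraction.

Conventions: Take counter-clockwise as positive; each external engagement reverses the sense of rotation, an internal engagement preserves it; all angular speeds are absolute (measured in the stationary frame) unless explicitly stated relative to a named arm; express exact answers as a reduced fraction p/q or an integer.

row1: w_G1=29/108 w_G3=29/108 w_R=29/108
row2: w_G1=79/108 w_G3=-29/108 w_R=0
total: w_G1=1 w_G3=0 w_R=29/108
asked value: -29/108

planetary set (29T centre, 25T on arm, 79T internal) — Willis relation
row 1: whole set turns with the arm by x
superposition row 2 [arm held]: sun y, ring −(29/79)·y, arm 0
boundary: total ω_ring = x − (29/79)·y = 0 and total ω_sun = x + y = 1  ⇒  y = 79/108, x = 29/108
row 2 ring = −(29/79)·79/108 = -29/108
totals (row 1 + row 2): sun 29/108 + 79/108 = 1, ring 29/108 + (-29/108) = 0, arm 29/108 + 0 = 29/108
asked cell (row2, ring) = -29/108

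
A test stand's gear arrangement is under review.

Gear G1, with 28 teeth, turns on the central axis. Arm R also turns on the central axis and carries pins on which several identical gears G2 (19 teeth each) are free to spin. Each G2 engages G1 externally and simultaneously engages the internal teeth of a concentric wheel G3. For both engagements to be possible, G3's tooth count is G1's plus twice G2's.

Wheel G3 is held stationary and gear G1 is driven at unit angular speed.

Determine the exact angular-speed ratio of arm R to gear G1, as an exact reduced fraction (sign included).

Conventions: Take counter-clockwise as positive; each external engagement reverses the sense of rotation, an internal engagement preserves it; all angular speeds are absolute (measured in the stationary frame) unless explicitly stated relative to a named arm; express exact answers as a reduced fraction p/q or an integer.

14/47

planetary set (28T centre, 19T on arm, 66T internal) — Willis relation
ring teeth: 28 + 2·19 = 66
28(ω_sun−ω_arm) = −66(ω_ring−ω_arm),  ω_ring = 0, ω_sun = 1
28(1−ω_arm) = −66(0−ω_arm)  ⇒  94·ω_arm = 28  ⇒  ω_arm = 14/47
ω_out/ω_in = 14/47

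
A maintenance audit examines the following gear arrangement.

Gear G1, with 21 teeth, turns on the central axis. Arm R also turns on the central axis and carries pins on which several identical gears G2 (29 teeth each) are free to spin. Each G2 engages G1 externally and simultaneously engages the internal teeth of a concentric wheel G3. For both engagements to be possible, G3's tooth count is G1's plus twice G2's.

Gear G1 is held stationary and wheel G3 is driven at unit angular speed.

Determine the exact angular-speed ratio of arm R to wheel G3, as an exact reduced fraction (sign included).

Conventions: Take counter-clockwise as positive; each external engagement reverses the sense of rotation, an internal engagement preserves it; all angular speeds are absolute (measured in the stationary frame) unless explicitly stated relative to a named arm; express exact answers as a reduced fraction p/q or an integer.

79/100

planetary set (21T centre, 29T on arm, 79T internal) — Willis relation
ring teeth: 21 + 2·29 = 79
21(ω_sun−ω_arm) = −79(ω_ring−ω_arm),  ω_sun = 0, ω_ring = 1
21(0−ω_arm) = −79(1−ω_arm)  ⇒  100·ω_arm = 79  ⇒  ω_arm = 79/100
ω_out/ω_in = 79/100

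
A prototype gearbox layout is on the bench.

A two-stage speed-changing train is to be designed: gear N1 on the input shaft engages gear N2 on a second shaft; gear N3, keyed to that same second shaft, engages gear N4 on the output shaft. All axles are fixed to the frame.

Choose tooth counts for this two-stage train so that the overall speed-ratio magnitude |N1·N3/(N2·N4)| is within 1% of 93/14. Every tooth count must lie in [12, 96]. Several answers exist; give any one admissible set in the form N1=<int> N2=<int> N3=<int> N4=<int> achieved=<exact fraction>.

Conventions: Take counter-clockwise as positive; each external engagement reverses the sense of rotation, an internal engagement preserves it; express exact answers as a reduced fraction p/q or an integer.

design class (target 93/14): fixed-axis compound train
target = 93/14 in lowest terms: an exact hit needs N1·N3 = k·93 and N2·N4 = k·14 for one integer k, every count in [12, 96]; additionally prefer no 1:1 stage (N1 ≠ N2, N3 ≠ N4)
k = 1…11: no 1:1-free in-range split of k·93 and k·14 into factor pairs; take k = 12
k = 12: N1·N3 = 1116 = 12·93, N2·N4 = 168 = 14·12
achieved = 12·93/(14·12) = 93/14; |achieved − target| = 0 ≤ 93/1400 ✓

N1=12 N2=14 N3=93 N4=12 achieved=93/14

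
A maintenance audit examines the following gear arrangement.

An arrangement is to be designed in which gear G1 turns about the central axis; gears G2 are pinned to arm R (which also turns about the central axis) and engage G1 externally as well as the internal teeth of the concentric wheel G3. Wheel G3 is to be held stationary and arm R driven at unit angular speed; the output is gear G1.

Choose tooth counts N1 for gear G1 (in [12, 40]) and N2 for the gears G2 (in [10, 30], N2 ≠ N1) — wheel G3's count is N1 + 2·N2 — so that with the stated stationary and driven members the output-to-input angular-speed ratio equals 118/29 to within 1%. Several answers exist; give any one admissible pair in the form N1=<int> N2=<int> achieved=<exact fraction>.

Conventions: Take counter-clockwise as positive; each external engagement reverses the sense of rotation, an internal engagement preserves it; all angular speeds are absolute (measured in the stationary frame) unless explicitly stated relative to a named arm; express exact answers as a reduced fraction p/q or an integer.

planetary set to be sized for 118/29 (Willis relation)
Willis with ω_ring = 0: ω_sun/ω_arm = (N1+N3)/N1; set equal to 118/29  ⇒  N3/N1 = 118/29 − 1 = 89/29
N3 = N1 + 2·N2  ⇒  N2/N1 = (N3/N1 − 1)/2 = (89/29 − 1)/2 = 30/29
smallest multiple with N1 ≥ 12 and N2 ≥ 10: k = 1  ⇒  N1 = 1·29 = 29, N2 = 1·30 = 30 (N1 ≤ 40, N2 ≤ 30, N2 ≠ N1 ✓), N3 = 29 + 2·30 = 89
check: (N1+N3)/N1 with N1 = 29, N3 = 89 gives 118/29; |achieved − target| = 0 ≤ 59/1450 ✓

N1=29 N2=30 achieved=118/29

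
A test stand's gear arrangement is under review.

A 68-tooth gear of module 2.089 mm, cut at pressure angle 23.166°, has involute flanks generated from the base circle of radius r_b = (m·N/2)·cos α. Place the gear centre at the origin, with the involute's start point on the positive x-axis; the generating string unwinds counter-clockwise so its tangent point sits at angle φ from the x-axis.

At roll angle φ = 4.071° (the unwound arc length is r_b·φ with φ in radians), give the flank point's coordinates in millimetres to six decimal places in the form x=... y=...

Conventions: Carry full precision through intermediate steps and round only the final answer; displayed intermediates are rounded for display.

x=65.463720 y=0.007804

recognized (one wheel, involute flank): single-mesh tooth geometry, m = 2.089, N = 68
pitch radius r_p = m·N/2 = 2.089·68/2 = 71.026000
base radius r_b = r_p·cos α = 71.026000·cos 23.166° = 65.299099
roll angle φ = 4.071° = 0.07105235 rad
x = r_b·(cos φ + φ·sin φ) = 65.463720
y = r_b·(sin φ − φ·cos φ) = 0.007804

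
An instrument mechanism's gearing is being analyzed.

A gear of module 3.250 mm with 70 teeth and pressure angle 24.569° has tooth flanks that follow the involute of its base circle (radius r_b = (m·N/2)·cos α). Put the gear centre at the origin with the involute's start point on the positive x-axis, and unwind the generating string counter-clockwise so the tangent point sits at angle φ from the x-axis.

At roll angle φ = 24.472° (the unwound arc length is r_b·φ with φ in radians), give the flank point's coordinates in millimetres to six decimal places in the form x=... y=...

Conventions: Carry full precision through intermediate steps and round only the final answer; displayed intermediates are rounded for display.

x=112.461439 y=2.638222

single-mesh involute tooth geometry (70T wheel at module 3.250)
pitch radius r_p = m·N/2 = 3.250·70/2 = 113.750000
base radius r_b = r_p·cos α = 113.750000·cos 24.569° = 103.451212
roll angle φ = 24.472° = 0.42711697 rad
x = r_b·(cos φ + φ·sin φ) = 112.461439
y = r_b·(sin φ − φ·cos φ) = 2.638222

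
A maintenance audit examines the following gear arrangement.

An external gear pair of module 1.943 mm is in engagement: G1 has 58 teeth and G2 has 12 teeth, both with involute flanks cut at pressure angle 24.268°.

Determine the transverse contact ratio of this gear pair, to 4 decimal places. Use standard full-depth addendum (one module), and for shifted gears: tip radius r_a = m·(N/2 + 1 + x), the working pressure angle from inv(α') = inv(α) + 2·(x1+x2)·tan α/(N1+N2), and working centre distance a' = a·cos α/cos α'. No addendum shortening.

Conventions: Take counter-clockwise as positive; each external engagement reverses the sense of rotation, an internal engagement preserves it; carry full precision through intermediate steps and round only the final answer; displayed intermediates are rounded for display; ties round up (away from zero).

1.4535

topology: single-mesh involute geometry — m = 1.943, 58T/12T pair
base radii: r_b1 = 51.367783, r_b2 = 10.627817
tip radii: r_a1 = 58.290000, r_a2 = 13.601000
no profile shift: α' = α, a' = a
action lengths: √(r_a1²−r_b1²) = 27.551316, √(r_a2²−r_b2²) = 8.487444
base pitch p_b = π·m·cos α = 5.564712
CR = (27.551316 + 8.487444 − 68.005000·sin 24.26800°)/5.564712 = 1.453507
contact ratio ≈ 1.4535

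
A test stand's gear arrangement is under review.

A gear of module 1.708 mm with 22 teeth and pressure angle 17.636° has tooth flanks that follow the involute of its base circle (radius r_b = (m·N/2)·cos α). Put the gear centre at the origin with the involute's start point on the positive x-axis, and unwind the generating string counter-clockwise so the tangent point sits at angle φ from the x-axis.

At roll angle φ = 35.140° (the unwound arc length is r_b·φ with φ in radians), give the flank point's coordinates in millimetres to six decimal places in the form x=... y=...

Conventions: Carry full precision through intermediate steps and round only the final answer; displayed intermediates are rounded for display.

single-mesh involute tooth geometry (22T wheel at module 1.708)
pitch radius r_p = m·N/2 = 1.708·22/2 = 18.788000
base radius r_b = r_p·cos α = 18.788000·cos 17.636° = 17.904973
roll angle φ = 35.140° = 0.61330870 rad
x = r_b·(cos φ + φ·sin φ) = 20.962320
y = r_b·(sin φ − φ·cos φ) = 1.325761

x=20.962320 y=1.325761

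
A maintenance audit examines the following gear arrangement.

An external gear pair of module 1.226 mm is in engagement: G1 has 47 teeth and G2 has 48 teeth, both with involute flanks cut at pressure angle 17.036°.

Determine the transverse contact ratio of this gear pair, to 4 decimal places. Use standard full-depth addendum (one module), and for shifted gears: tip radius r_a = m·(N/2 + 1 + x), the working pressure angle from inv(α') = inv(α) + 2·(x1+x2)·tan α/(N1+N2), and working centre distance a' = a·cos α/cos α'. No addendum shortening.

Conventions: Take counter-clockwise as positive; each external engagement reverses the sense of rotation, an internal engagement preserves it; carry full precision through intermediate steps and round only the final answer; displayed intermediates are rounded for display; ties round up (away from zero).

recognized (one external pair, fixed centres): single-mesh tooth geometry, m = 1.226, N1 = 47, N2 = 48
base radii: r_b1 = 27.546798, r_b2 = 28.132900
tip radii: r_a1 = 30.037000, r_a2 = 30.650000
no profile shift: α' = α, a' = a
action lengths: √(r_a1²−r_b1²) = 11.974777, √(r_a2²−r_b2²) = 12.163980
base pitch p_b = π·m·cos α = 3.682588
CR = (11.974777 + 12.163980 − 58.235000·sin 17.03600°)/3.682588 = 1.921883
contact ratio ≈ 1.9219

1.9219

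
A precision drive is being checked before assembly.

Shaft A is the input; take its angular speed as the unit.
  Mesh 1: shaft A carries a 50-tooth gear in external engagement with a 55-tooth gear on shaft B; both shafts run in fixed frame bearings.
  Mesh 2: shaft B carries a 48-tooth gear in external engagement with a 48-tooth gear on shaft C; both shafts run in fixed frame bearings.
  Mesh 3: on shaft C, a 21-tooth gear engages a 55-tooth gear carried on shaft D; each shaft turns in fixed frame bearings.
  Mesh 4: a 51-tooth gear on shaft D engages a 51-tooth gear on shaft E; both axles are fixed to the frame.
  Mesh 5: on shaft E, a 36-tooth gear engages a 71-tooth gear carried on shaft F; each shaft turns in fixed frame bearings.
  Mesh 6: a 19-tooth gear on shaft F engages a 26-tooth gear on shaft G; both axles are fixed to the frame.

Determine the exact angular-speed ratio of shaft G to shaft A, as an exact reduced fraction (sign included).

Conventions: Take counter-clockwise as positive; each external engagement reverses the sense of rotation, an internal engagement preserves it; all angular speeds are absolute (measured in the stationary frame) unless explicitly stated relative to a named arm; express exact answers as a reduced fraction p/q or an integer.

14364/111683

class = fixed-axis compound train [6 meshes; 6 ratios multiply, 6 sense flips]
mesh 1 [50T→55T]: running ratio 10/11, sense −
mesh 2 [48T→48T]: running ratio 10/11, sense +
mesh 3 [21T→55T]: running ratio 42/121, sense −
mesh 4 [51T→51T]: running ratio 42/121, sense +
mesh 5 [36T→71T]: running ratio 1512/8591, sense −
mesh 6 [19T→26T]: running ratio 14364/111683, sense +
ω_out/ω_in = 14364/111683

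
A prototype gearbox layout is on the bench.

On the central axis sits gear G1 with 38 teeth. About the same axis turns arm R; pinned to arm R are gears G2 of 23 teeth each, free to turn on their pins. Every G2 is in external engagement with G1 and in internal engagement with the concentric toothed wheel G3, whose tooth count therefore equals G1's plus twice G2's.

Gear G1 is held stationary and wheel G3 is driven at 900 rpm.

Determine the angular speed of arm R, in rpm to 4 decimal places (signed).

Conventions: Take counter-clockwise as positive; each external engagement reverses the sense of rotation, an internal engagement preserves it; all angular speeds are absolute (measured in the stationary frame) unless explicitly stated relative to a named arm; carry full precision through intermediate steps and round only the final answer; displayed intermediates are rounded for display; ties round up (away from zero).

+619.6721 rpm

topology: planetary set — G1 38T / G2 23T / G3 84T, arm = carrier (Willis)
normalise by the input: solve with ω_ring = 1, then scale by 900 rpm
ring teeth: 38 + 2·23 = 84
38(ω_sun−ω_arm) = −84(ω_ring−ω_arm),  ω_sun = 0, ω_ring = 1
38(0−ω_arm) = −84(1−ω_arm)  ⇒  122·ω_arm = 84  ⇒  ω_arm = 42/61
scale: ω_arm = 42/61 × 900 rpm = +619.6721 rpm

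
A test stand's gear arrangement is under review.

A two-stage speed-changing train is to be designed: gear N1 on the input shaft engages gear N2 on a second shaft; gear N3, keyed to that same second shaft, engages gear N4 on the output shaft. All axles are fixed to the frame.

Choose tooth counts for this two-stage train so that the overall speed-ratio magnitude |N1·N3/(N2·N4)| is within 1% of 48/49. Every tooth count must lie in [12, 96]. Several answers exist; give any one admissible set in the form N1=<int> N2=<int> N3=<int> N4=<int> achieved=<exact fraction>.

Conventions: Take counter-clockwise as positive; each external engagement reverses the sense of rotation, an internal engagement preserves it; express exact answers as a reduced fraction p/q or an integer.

design class (target 48/49): fixed-axis compound train
target = 48/49 in lowest terms: an exact hit needs N1·N3 = k·48 and N2·N4 = k·49 for one integer k, every count in [12, 96]; additionally prefer no 1:1 stage (N1 ≠ N2, N3 ≠ N4)
k = 1…3: no 1:1-free in-range split of k·48 and k·49 into factor pairs; take k = 4
k = 4: N1·N3 = 192 = 12·16, N2·N4 = 196 = 14·14
achieved = 12·16/(14·14) = 48/49; |achieved − target| = 0 ≤ 12/1225 ✓

N1=12 N2=14 N3=16 N4=14 achieved=48/49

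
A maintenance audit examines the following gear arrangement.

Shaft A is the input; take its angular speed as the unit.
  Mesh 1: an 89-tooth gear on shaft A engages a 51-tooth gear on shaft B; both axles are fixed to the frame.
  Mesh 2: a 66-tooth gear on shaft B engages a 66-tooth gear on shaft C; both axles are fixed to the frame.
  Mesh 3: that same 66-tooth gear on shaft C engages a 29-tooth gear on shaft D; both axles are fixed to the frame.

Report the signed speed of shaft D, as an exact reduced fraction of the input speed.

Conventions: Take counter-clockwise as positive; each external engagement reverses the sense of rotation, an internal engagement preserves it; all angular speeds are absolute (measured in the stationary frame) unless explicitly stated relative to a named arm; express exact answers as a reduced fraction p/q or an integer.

-1958/493

3-mesh fixed-axis compound train (all bearings frame-fixed)
mesh 1 [89T→51T]: |ω|/ω_in = 1×89/51 = 89/51, sense flips to −
mesh 2 [66T→66T]: |ω|/ω_in = (89/51)×66/66 = 89/51, sense flips to +
mesh 3 [66T→29T]: |ω|/ω_in = (89/51)×66/29 = 1958/493, sense flips to −
signed output speed (× input speed) = -1958/493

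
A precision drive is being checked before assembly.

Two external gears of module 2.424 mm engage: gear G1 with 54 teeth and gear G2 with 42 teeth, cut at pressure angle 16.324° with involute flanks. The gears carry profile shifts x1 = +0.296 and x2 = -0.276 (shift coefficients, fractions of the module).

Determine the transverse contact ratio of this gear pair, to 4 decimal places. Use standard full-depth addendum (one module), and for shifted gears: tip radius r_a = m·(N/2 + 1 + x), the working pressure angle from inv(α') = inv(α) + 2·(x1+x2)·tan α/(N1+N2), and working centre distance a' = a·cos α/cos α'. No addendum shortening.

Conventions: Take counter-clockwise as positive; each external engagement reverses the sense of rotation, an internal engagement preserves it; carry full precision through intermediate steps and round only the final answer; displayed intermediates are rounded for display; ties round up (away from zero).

recognized (one external pair, fixed centres): single-mesh tooth geometry, m = 2.424, N1 = 54, N2 = 42
base radii: r_b1 = 62.809637, r_b2 = 48.851940
tip radii: r_a1 = 68.589504, r_a2 = 52.658976
inv(α') = inv(16.324°) + 2·(+0.296-0.276)·tan α/(54+42) = 0.00808970  ⇒  α' = 16.40509°
a' = a·cos α / cos α' = 116.3520·cos 16.324°/cos 16.40509° = 116.400363
action lengths: √(r_a1²−r_b1²) = 27.558476, √(r_a2²−r_b2²) = 19.658477
base pitch p_b = π·m·cos α = 7.308233
CR = (27.558476 + 19.658477 − 116.400363·sin 16.40509°)/7.308233 = 1.962498
contact ratio ≈ 1.9625

1.9625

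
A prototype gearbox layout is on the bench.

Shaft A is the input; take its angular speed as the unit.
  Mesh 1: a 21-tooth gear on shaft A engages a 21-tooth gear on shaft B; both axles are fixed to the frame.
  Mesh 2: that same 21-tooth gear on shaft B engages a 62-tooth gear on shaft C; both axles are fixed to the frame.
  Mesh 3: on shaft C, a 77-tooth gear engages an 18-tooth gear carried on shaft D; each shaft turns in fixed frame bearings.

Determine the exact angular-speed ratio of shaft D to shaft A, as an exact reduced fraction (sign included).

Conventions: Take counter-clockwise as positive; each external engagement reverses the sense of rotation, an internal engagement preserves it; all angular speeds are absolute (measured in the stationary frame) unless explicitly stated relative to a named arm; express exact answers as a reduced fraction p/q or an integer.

-539/372

class = fixed-axis compound train [3 meshes; 3 ratios multiply, 3 sense flips]
mesh 1 [21T→21T]: running ratio 1, sense −
mesh 2 [21T→62T]: running ratio 21/62, sense +
mesh 3 [77T→18T]: running ratio 539/372, sense −
ω_out/ω_in = -539/372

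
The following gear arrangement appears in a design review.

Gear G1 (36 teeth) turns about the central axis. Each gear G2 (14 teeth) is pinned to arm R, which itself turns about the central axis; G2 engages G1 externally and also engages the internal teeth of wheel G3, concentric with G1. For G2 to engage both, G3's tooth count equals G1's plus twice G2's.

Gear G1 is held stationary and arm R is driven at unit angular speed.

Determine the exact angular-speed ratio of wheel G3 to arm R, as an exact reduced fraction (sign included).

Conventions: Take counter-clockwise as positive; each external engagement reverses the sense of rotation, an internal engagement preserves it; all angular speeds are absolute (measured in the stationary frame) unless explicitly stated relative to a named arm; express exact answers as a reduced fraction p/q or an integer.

class = planetary set [G3 = 36+2·14 = 64; Willis about the carrier]
ring teeth: 36 + 2·14 = 64
36(ω_sun−ω_arm) = −64(ω_ring−ω_arm),  ω_sun = 0, ω_arm = 1
ω_ring = 1 − (36/64)(0−1) = 25/16
ω_out/ω_in = 25/16

25/16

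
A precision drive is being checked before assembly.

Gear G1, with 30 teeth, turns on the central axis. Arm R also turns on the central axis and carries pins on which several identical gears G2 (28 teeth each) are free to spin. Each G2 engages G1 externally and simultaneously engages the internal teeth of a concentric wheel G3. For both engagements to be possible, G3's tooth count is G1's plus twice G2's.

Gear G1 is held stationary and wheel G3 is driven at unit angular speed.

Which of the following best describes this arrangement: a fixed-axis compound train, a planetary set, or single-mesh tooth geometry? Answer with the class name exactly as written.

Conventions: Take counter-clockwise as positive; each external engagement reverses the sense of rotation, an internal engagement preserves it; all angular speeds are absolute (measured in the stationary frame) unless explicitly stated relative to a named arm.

planetary set

planetary set (30T centre, 28T on arm, 86T internal) — Willis relation
classification: planetary set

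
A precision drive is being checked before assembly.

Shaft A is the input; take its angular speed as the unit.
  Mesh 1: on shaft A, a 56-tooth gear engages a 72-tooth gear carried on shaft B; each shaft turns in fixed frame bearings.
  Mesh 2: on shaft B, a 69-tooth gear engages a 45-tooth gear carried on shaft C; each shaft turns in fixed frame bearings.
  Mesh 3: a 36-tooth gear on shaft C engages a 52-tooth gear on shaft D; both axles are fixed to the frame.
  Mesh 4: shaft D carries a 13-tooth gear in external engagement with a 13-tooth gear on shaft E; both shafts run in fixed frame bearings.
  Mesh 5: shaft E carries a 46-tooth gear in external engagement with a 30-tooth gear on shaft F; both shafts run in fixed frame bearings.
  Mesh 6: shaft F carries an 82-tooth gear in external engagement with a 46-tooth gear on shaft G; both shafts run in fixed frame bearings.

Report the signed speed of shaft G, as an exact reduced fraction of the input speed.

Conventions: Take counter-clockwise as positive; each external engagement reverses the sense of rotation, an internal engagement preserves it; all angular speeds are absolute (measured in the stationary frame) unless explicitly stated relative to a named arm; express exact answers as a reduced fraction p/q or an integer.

6-mesh fixed-axis compound train (all bearings frame-fixed)
mesh 1 [56T→72T]: |ω|/ω_in = 1×56/72 = 7/9, sense flips to −
mesh 2 [69T→45T]: |ω|/ω_in = (7/9)×69/45 = 161/135, sense flips to +
mesh 3 [36T→52T]: |ω|/ω_in = (161/135)×36/52 = 161/195, sense flips to −
mesh 4 [13T→13T]: |ω|/ω_in = (161/195)×13/13 = 161/195, sense flips to +
mesh 5 [46T→30T]: |ω|/ω_in = (161/195)×46/30 = 3703/2925, sense flips to −
mesh 6 [82T→46T]: |ω|/ω_in = (3703/2925)×82/46 = 6601/2925, sense flips to +
signed output speed (× input speed) = 6601/2925

6601/2925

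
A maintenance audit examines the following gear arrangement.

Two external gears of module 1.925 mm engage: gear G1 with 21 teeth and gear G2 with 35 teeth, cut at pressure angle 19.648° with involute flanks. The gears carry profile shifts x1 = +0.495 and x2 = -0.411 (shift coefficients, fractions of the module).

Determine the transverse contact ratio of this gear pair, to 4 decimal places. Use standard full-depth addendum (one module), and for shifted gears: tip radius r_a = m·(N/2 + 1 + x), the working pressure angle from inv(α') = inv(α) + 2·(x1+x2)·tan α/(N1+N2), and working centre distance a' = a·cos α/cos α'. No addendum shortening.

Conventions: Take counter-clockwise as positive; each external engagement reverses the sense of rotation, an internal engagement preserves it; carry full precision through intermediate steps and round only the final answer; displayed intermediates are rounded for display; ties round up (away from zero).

recognized (one external pair, fixed centres): single-mesh tooth geometry, m = 1.925, N1 = 21, N2 = 35
base radii: r_b1 = 19.035649, r_b2 = 31.726082
tip radii: r_a1 = 23.090375, r_a2 = 34.821325
inv(α') = inv(19.648°) + 2·(+0.495-0.411)·tan α/(21+35) = 0.01517704  ⇒  α' = 20.11718°
a' = a·cos α / cos α' = 53.9000·cos 19.648°/cos 20.11718° = 54.059860
action lengths: √(r_a1²−r_b1²) = 13.069410, √(r_a2²−r_b2²) = 14.352017
base pitch p_b = π·m·cos α = 5.695453
CR = (13.069410 + 14.352017 − 54.059860·sin 20.11718°)/5.695453 = 1.550011
contact ratio ≈ 1.5500

1.5500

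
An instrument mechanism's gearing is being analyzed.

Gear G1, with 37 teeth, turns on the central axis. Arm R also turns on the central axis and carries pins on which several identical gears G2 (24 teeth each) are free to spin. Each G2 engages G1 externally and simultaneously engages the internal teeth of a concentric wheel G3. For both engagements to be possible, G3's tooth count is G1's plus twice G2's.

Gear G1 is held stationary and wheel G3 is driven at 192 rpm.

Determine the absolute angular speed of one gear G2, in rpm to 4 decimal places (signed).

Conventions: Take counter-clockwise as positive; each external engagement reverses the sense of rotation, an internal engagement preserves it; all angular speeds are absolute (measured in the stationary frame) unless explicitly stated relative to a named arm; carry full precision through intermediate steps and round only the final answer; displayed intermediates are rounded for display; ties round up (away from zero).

+340.0000 rpm

topology: planetary set — G1 37T / G2 24T / G3 85T, arm = carrier (Willis)
normalise by the input: solve with ω_ring = 1, then scale by 192 rpm
ring teeth: 37 + 2·24 = 85
37(ω_sun−ω_arm) = −85(ω_ring−ω_arm),  ω_sun = 0, ω_ring = 1
37(0−ω_arm) = −85(1−ω_arm)  ⇒  122·ω_arm = 85  ⇒  ω_arm = 85/122
sun–planet mesh: 37·(0−85/122) = −24·(ω_p−ω_arm)  ⇒  ω_p−ω_arm = 3145/2928
ω_p = 85/122 + 3145/2928 = 85/48
scale: ω_p = 85/48 × 192 rpm = +340.0000 rpm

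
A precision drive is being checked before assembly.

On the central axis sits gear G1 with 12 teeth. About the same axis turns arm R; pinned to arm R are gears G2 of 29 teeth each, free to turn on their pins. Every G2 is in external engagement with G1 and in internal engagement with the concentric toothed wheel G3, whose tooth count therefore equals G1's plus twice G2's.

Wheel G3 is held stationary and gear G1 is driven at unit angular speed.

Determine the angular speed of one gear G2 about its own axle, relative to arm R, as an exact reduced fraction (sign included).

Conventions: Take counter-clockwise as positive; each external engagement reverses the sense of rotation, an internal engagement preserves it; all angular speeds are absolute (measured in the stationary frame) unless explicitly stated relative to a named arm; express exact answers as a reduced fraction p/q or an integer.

recognized (axles ride arm R): planetary set, 12/29/70 teeth
ring teeth: 12 + 2·29 = 70
12(ω_sun−ω_arm) = −70(ω_ring−ω_arm),  ω_ring = 0, ω_sun = 1
12(1−ω_arm) = −70(0−ω_arm)  ⇒  82·ω_arm = 12  ⇒  ω_arm = 6/41
sun–planet mesh: 12·(1−6/41) = −29·(ω_p−ω_arm)  ⇒  ω_p−ω_arm = -420/1189
exact speed ratio = -420/1189

-420/1189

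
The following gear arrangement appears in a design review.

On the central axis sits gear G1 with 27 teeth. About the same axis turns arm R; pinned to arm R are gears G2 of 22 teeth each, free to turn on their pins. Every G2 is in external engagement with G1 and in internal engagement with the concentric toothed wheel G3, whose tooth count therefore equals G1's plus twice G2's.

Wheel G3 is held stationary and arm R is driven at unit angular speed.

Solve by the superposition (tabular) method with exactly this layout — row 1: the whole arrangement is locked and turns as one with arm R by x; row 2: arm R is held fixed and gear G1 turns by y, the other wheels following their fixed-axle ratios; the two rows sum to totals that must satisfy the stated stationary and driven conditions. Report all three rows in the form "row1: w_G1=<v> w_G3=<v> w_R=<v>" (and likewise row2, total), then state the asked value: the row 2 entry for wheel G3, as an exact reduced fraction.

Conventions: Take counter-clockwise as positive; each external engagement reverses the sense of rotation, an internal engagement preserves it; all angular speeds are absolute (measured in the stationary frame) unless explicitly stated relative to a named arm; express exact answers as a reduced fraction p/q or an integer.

row1: w_G1=1 w_G3=1 w_R=1
row2: w_G1=71/27 w_G3=-1 w_R=0
total: w_G1=98/27 w_G3=0 w_R=1
asked value: -1

topology: planetary set — G1 27T / G2 22T / G3 71T, arm = carrier (Willis)
row 1 — lock + rotate with arm: ω_sun = ω_ring = ω_arm = x
row 2: sun turns y, ring = −(27/71)·y, arm 0
boundary: total ω_ring = x − (27/71)·y = 0 and total ω_arm = x = 1  ⇒  y = 71/27, x = 1
row 2 ring = −(27/71)·71/27 = -1
totals (row 1 + row 2): sun 1 + 71/27 = 98/27, ring 1 + (-1) = 0, arm 1 + 0 = 1
asked cell (row2, ring) = -1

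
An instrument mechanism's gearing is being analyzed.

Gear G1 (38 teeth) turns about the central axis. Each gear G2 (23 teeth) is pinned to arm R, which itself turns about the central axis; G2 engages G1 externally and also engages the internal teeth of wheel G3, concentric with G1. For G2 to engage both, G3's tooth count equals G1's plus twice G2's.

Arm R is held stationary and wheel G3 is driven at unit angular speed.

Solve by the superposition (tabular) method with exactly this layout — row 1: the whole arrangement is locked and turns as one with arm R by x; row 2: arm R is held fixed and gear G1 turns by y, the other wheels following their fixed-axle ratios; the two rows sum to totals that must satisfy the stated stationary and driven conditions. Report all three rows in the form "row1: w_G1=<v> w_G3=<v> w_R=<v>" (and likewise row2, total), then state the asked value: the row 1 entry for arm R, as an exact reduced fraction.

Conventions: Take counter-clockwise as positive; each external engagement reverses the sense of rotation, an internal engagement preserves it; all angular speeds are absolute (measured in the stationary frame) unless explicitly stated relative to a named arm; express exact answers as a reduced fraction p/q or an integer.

topology: planetary set — G1 38T / G2 23T / G3 84T, arm = carrier (Willis)
row 1: whole set turns with the arm by x
row 2 (arm held, sun turns y): ω_ring = −(38/84)·y, ω_arm = 0
boundary: total ω_arm = x = 0 and total ω_ring = x − (38/84)·y = 1  ⇒  y = -42/19, x = 0
row 2 ring = −(38/84)·(-42/19) = 1
totals (row 1 + row 2): sun 0 + (-42/19) = -42/19, ring 0 + 1 = 1, arm 0 + 0 = 0
asked cell (row1, arm) = 0

row1: w_G1=0 w_G3=0 w_R=0
row2: w_G1=-42/19 w_G3=1 w_R=0
total: w_G1=-42/19 w_G3=1 w_R=0
asked value: 0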